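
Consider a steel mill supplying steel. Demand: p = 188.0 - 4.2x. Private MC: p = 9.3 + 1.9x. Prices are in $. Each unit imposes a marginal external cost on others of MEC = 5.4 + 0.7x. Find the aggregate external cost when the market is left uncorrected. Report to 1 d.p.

Market equilibrium (private): 9.3 + 1.9x = 188.0 - 4.2x → x_m = 29.2951.
Total external cost = ∫₀^{x_m} (5.4 + 0.7x) dx = 5.4×29.2951 + ½×0.7×29.2951² = 458.5645.

$458.6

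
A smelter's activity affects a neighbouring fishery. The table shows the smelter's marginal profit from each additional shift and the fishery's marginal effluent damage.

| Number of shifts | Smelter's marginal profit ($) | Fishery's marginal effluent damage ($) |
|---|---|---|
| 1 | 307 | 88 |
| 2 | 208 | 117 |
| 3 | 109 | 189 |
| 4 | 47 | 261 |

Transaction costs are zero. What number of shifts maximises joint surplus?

Bargaining reaches the level where marginal profit last exceeds marginal effluent damage.
That holds through level 2 (208 ≥ 117) but not at 3 (109 < 189).

2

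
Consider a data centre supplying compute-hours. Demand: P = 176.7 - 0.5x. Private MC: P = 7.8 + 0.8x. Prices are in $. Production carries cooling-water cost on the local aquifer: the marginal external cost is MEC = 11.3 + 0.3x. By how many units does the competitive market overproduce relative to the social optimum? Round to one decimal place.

31.4 units

Market equilibrium (private): 7.8 + 0.8x = 176.7 - 0.5x → x_m = 129.9231.
Social marginal cost = private MC + MEC = 19.1 + 1.1x.
Set SMC = demand: 19.1 + 1.1x = 176.7 - 0.5x → x* = 98.5000.
Gap = |129.9231 − 98.5000| = 31.4231.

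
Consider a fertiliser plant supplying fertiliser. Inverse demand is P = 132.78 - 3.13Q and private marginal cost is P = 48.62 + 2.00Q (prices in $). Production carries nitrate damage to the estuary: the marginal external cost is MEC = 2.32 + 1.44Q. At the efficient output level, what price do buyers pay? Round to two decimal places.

Social marginal cost = private MC + MEC = 50.94 + 3.44Q.
Set SMC = demand: 50.94 + 3.44Q = 132.78 - 3.13Q → Q* = 12.4566.
Consumer price on the demand curve at Q*: 132.78 − 3.13×12.4566 = 93.7908.

P = $93.79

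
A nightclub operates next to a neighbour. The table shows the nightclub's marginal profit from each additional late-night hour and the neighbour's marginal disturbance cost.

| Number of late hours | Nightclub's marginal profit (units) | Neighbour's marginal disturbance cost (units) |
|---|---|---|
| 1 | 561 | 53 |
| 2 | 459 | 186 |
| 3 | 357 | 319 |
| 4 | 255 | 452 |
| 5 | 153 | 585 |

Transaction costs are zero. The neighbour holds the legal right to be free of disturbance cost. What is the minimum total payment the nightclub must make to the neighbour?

558

Efficient level: marginal profit ≥ marginal disturbance cost through level 3, so k* = 3.
With the neighbour holding the right, the nightclub must at least compensate total damage at k*: 53 + 186 + 319 = 558.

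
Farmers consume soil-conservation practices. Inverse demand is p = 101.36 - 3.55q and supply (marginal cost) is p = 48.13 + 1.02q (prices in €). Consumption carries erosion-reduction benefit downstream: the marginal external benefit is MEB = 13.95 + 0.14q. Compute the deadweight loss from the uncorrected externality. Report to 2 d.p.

Market equilibrium (private): 48.13 + 1.02q = 101.36 - 3.55q → q_m = 11.6477.
Social marginal benefit = demand + MEB = 115.31 - 3.41q.
Set SMB = MC: 115.31 - 3.41q = 48.13 + 1.02q → q* = 15.1648.
The loss is the area between SMB and MC from q* to q_m; with linear curves that's a triangle of height MEB(q_m).
DWL = ½ × 3.5171 × 15.5807 = 27.3994.

DWL = €27.40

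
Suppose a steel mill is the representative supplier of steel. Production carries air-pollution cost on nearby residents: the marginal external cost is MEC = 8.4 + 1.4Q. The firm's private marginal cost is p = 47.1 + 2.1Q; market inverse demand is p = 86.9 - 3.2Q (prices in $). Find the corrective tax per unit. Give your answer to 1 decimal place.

tax = $15.0 per unit

Social marginal cost = private MC + MEC = 55.5 + 3.5Q.
Set SMC = demand: 55.5 + 3.5Q = 86.9 - 3.2Q → Q* = 4.6866.
The Pigouvian tax equals MEC at Q*: 8.4 + 1.4×4.6866 = 14.9612.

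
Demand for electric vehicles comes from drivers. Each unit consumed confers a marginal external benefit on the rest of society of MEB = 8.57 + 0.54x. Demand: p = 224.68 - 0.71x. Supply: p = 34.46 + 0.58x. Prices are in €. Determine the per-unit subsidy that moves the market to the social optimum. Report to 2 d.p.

subsidy = €151.70 per unit

Social marginal benefit = demand + MEB = 233.25 - 0.17x.
Set SMB = MC: 233.25 - 0.17x = 34.46 + 0.58x → x* = 265.0533.
The Pigouvian subsidy equals MEB at x*: 8.57 + 0.54×265.0533 = 151.6988.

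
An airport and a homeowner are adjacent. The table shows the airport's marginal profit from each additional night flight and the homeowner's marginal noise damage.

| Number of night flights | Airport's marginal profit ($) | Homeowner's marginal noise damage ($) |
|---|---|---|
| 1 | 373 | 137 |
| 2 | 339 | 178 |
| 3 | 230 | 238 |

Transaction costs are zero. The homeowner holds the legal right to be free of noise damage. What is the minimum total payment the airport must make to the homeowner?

$315

Efficient level: marginal profit ≥ marginal noise damage through level 2, so k* = 2.
With the homeowner holding the right, the airport must at least compensate total damage at k*: 137 + 178 = 315.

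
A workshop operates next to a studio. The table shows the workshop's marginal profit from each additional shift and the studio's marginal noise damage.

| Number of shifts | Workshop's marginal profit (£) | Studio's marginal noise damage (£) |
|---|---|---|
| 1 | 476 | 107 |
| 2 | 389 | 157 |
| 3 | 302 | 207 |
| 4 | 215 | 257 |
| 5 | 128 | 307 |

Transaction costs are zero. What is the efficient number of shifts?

Bargaining reaches the level where marginal profit last exceeds marginal noise damage.
That holds through level 3 (302 ≥ 207) but not at 4 (215 < 257).

3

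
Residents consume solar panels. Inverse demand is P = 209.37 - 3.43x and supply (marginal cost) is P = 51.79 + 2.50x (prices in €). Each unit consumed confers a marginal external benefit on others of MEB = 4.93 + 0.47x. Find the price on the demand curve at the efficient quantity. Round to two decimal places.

Social marginal benefit = demand + MEB = 214.30 - 2.96x.
Set SMB = MC: 214.30 - 2.96x = 51.79 + 2.50x → x* = 29.7637.
Consumer price on the demand curve at x*: 209.37 − 3.43×29.7637 = 107.2805.

P = €107.28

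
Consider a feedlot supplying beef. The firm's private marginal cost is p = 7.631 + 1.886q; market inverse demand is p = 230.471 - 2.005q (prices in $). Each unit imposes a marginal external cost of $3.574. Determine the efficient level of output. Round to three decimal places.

q* = 56.352

Social marginal cost = private MC + MEC = 11.205 + 1.886q.
Set SMC = demand: 11.205 + 1.886q = 230.471 - 2.005q → q* = 56.3521.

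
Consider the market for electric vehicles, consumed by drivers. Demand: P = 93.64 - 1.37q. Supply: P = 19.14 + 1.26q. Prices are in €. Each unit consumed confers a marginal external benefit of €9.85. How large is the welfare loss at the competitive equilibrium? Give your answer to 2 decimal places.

Market equilibrium (private): 19.14 + 1.26q = 93.64 - 1.37q → q_m = 28.3270.
Social marginal benefit = demand + MEB = 103.49 - 1.37q.
Set SMB = MC: 103.49 - 1.37q = 19.14 + 1.26q → q* = 32.0722.
The loss is the area between SMB and MC from q* to q_m; with linear curves that's a triangle of height MEB(q_m).
DWL = ½ × 3.7452 × 9.8500 = 18.4451.

DWL = €18.45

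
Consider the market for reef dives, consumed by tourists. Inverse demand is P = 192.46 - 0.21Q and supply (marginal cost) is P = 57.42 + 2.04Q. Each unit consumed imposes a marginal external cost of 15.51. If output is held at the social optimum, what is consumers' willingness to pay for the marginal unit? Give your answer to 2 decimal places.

Social marginal benefit = demand − MEC = 176.95 - 0.21Q.
Set SMB = MC: 176.95 - 0.21Q = 57.42 + 2.04Q → Q* = 53.1244.
Consumer price on the demand curve at Q*: 192.46 − 0.21×53.1244 = 181.3039.

P = 181.30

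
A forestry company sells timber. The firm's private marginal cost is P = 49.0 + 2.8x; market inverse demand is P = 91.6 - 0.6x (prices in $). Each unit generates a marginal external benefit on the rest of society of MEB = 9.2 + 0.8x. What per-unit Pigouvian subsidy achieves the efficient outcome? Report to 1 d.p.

Social marginal cost = private MC − MEB = 39.8 + 2.0x.
Set SMC = demand: 39.8 + 2.0x = 91.6 - 0.6x → x* = 19.9231.
The Pigouvian subsidy equals MEB at x*: 9.2 + 0.8×19.9231 = 25.1385.

subsidy = $25.1 per unit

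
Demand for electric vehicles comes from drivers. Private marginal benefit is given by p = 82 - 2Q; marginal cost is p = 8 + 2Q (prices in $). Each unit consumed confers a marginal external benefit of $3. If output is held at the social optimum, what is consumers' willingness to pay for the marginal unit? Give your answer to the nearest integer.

Social marginal benefit = demand + MEB = 85 - 2Q.
Set SMB = MC: 85 - 2Q = 8 + 2Q → Q* = 19.2500.
Consumer price on the demand curve at Q*: 82 − 2×19.2500 = 43.5000.

P = $44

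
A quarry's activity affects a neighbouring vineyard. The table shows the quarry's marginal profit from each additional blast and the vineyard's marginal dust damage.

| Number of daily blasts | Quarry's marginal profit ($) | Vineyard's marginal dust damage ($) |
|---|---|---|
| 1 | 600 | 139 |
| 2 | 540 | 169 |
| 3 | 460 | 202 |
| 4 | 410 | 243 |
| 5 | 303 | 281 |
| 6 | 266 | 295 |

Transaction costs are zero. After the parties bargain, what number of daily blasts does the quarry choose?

Bargaining reaches the level where marginal profit last exceeds marginal dust damage.
That holds through level 5 (303 ≥ 281) but not at 6 (266 < 295).

5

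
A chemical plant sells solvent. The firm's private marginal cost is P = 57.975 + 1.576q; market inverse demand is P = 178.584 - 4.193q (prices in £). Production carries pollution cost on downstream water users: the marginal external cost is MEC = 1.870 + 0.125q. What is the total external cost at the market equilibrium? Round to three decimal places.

Market equilibrium (private): 57.975 + 1.576q = 178.584 - 4.193q → q_m = 20.9064.
Total external cost = ∫₀^{q_m} (1.870 + 0.125q) dq = 1.870×20.9064 + ½×0.125×20.9064² = 66.4123.

£66.412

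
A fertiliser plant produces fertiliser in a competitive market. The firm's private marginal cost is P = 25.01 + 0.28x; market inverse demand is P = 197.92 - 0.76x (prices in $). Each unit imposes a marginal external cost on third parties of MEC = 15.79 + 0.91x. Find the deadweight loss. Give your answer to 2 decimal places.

Market equilibrium (private): 25.01 + 0.28x = 197.92 - 0.76x → x_m = 166.2596.
Social marginal cost = private MC + MEC = 40.80 + 1.19x.
Set SMC = demand: 40.80 + 1.19x = 197.92 - 0.76x → x* = 80.5744.
The loss is the area between SMC and demand from x* to x_m; with linear curves that's a triangle of height MEC(x_m).
DWL = ½ × 85.6852 × 167.0863 = 7158.4115.

DWL = $7158.41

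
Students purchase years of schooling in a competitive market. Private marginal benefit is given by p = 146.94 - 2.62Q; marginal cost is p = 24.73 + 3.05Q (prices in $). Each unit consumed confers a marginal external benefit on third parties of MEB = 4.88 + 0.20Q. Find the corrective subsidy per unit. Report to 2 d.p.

subsidy = $9.53 per unit

Social marginal benefit = demand + MEB = 151.82 - 2.42Q.
Set SMB = MC: 151.82 - 2.42Q = 24.73 + 3.05Q → Q* = 23.2340.
The Pigouvian subsidy equals MEB at Q*: 4.88 + 0.20×23.2340 = 9.5268.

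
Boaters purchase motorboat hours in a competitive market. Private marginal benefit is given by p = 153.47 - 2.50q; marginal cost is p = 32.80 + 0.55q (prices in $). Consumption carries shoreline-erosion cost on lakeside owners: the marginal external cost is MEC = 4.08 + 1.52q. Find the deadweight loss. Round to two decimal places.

Market equilibrium (private): 32.80 + 0.55q = 153.47 - 2.50q → q_m = 39.5639.
Social marginal benefit = demand − MEC = 149.39 - 4.02q.
Set SMB = MC: 149.39 - 4.02q = 32.80 + 0.55q → q* = 25.5120.
The loss is the area between SMB and MC from q* to q_m; with linear curves that's a triangle of height MEC(q_m).
DWL = ½ × 14.0519 × 64.2172 = 451.1868.

DWL = $451.19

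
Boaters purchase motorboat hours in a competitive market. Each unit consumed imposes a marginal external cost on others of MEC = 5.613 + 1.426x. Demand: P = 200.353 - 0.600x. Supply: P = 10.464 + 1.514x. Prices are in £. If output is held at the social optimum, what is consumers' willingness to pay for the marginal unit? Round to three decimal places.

Social marginal benefit = demand − MEC = 194.740 - 2.026x.
Set SMB = MC: 194.740 - 2.026x = 10.464 + 1.514x → x* = 52.0554.
Consumer price on the demand curve at x*: 200.353 − 0.600×52.0554 = 169.1198.

P = £169.120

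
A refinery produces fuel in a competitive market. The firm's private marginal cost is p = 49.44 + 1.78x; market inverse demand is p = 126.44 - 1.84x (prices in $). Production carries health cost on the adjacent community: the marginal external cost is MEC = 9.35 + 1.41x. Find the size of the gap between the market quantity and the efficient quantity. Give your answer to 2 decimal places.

Market equilibrium (private): 49.44 + 1.78x = 126.44 - 1.84x → x_m = 21.2707.
Social marginal cost = private MC + MEC = 58.79 + 3.19x.
Set SMC = demand: 58.79 + 3.19x = 126.44 - 1.84x → x* = 13.4493.
Gap = |21.2707 − 13.4493| = 7.8214.

7.82 units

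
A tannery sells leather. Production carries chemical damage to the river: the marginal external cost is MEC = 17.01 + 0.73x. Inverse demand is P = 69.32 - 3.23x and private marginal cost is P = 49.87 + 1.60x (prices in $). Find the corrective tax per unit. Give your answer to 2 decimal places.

Social marginal cost = private MC + MEC = 66.88 + 2.33x.
Set SMC = demand: 66.88 + 2.33x = 69.32 - 3.23x → x* = 0.4388.
The Pigouvian tax equals MEC at x*: 17.01 + 0.73×0.4388 = 17.3303.

tax = $17.33 per unit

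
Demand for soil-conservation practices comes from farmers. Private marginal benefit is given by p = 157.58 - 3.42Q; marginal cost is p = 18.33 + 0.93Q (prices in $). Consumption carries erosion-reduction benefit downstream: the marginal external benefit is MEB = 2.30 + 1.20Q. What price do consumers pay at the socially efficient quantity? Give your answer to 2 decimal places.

Social marginal benefit = demand + MEB = 159.88 - 2.22Q.
Set SMB = MC: 159.88 - 2.22Q = 18.33 + 0.93Q → Q* = 44.9365.
Consumer price on the demand curve at Q*: 157.58 − 3.42×44.9365 = 3.8972.

P = $3.90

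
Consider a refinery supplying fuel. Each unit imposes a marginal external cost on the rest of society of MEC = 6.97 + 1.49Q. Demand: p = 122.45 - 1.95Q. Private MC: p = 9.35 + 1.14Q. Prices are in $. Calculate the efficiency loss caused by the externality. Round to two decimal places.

DWL = $413.00

Market equilibrium (private): 9.35 + 1.14Q = 122.45 - 1.95Q → Q_m = 36.6019.
Social marginal cost = private MC + MEC = 16.32 + 2.63Q.
Set SMC = demand: 16.32 + 2.63Q = 122.45 - 1.95Q → Q* = 23.1725.
The welfare-loss triangle has base |Q_m − Q*| and height MEC(Q_m) (the vertical gap between SMC and demand is zero at Q* and MEC at Q_m).
DWL = ½ × 13.4294 × 61.5069 = 413.0004.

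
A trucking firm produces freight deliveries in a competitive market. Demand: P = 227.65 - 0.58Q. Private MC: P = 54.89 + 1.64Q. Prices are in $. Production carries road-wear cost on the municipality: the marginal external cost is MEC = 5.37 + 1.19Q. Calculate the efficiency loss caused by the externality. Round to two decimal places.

Market equilibrium (private): 54.89 + 1.64Q = 227.65 - 0.58Q → Q_m = 77.8198.
Social marginal cost = private MC + MEC = 60.26 + 2.83Q.
Set SMC = demand: 60.26 + 2.83Q = 227.65 - 0.58Q → Q* = 49.0880.
The welfare-loss triangle has base |Q_m − Q*| and height MEC(Q_m) (the vertical gap between SMC and demand is zero at Q* and MEC at Q_m).
DWL = ½ × 28.7318 × 97.9756 = 1407.5077.

DWL = $1407.51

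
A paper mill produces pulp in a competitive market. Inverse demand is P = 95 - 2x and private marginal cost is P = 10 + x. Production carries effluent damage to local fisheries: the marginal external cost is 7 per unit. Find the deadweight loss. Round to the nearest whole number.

DWL = 8

Market equilibrium (private): 10 + x = 95 - 2x → x_m = 28.3333.
Social marginal cost = private MC + MEC = 17 + x.
Set SMC = demand: 17 + x = 95 - 2x → x* = 26.0000.
The welfare-loss triangle has base |x_m − x*| and height MEC(x_m) (the vertical gap between SMC and demand is zero at x* and MEC at x_m).
DWL = ½ × 2.3333 × 7.0000 = 8.1666.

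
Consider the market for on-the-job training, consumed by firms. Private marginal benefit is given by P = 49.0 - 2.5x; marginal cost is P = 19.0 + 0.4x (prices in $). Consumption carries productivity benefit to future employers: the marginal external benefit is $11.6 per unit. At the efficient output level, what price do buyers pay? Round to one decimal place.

P = $13.1

Social marginal benefit = demand + MEB = 60.6 - 2.5x.
Set SMB = MC: 60.6 - 2.5x = 19.0 + 0.4x → x* = 14.3448.
Consumer price on the demand curve at x*: 49.0 − 2.5×14.3448 = 13.1380.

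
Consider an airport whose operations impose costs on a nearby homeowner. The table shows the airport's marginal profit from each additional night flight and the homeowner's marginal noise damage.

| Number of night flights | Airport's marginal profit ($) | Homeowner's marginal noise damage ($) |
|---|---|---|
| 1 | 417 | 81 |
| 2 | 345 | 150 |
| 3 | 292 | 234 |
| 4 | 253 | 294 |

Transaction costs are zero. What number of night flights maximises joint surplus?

3

Bargaining reaches the level where marginal profit last exceeds marginal noise damage.
That holds through level 3 (292 ≥ 234) but not at 4 (253 < 294).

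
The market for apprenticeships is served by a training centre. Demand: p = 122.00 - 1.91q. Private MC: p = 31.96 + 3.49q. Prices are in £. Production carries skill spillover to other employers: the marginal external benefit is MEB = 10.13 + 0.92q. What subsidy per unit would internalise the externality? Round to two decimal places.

Social marginal cost = private MC − MEB = 21.83 + 2.57q.
Set SMC = demand: 21.83 + 2.57q = 122.00 - 1.91q → q* = 22.3594.
The Pigouvian subsidy equals MEB at q*: 10.13 + 0.92×22.3594 = 30.7006.

subsidy = £30.70 per unit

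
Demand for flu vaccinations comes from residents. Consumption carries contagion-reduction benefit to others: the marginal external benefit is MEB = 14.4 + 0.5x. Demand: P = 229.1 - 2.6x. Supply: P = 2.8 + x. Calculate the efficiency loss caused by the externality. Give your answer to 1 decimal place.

Market equilibrium (private): 2.8 + x = 229.1 - 2.6x → x_m = 62.8611.
Social marginal benefit = demand + MEB = 243.5 - 2.1x.
Set SMB = MC: 243.5 - 2.1x = 2.8 + x → x* = 77.6452.
The loss is the area between SMB and MC from x* to x_m; with linear curves that's a triangle of height MEB(x_m).
DWL = ½ × 14.7841 × 45.8306 = 338.7821.

DWL = 338.8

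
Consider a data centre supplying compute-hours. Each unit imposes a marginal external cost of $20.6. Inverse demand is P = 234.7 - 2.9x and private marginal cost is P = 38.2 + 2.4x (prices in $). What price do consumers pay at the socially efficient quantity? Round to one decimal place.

Social marginal cost = private MC + MEC = 58.8 + 2.4x.
Set SMC = demand: 58.8 + 2.4x = 234.7 - 2.9x → x* = 33.1887.
Consumer price on the demand curve at x*: 234.7 − 2.9×33.1887 = 138.4528.

P = $138.5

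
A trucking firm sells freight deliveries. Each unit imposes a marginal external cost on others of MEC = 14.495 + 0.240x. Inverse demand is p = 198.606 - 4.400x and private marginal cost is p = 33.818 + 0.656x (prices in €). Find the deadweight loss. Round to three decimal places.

DWL = €47.022

Market equilibrium (private): 33.818 + 0.656x = 198.606 - 4.400x → x_m = 32.5926.
Social marginal cost = private MC + MEC = 48.313 + 0.896x.
Set SMC = demand: 48.313 + 0.896x = 198.606 - 4.400x → x* = 28.3786.
Between x* and x_m the wedge SMC − demand runs linearly from 0 to MEC(x_m), so the loss is a triangle.
DWL = ½ × 4.2140 × 22.3172 = 47.0223.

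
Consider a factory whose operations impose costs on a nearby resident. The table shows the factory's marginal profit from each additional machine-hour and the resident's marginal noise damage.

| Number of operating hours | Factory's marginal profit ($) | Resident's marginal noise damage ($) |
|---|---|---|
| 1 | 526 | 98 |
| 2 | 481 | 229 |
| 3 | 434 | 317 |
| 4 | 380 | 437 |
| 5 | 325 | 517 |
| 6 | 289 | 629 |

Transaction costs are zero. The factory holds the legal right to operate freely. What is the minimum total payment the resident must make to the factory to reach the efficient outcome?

Left alone the factory would choose level 6 (marginal profit stays positive).
Efficient level: k* = 3 (marginal profit ≥ marginal noise damage through 3).
The resident must at least cover the factory's forgone profit from cutting 6→3: 380 + 325 + 289 = 994.

$994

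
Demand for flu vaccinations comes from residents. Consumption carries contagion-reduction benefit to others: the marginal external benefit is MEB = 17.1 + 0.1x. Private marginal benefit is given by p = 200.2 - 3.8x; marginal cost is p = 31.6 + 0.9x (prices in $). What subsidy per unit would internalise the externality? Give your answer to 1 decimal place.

Social marginal benefit = demand + MEB = 217.3 - 3.7x.
Set SMB = MC: 217.3 - 3.7x = 31.6 + 0.9x → x* = 40.3696.
The Pigouvian subsidy equals MEB at x*: 17.1 + 0.1×40.3696 = 21.1370.

subsidy = $21.1 per unit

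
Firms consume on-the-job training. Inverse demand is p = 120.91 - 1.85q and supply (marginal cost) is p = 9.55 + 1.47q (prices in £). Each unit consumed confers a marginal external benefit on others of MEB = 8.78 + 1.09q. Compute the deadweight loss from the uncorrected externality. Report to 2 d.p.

DWL = £460.94

Market equilibrium (private): 9.55 + 1.47q = 120.91 - 1.85q → q_m = 33.5422.
Social marginal benefit = demand + MEB = 129.69 - 0.76q.
Set SMB = MC: 129.69 - 0.76q = 9.55 + 1.47q → q* = 53.8744.
The loss is the area between SMB and MC from q* to q_m; with linear curves that's a triangle of height MEB(q_m).
DWL = ½ × 20.3322 × 45.3410 = 460.9411.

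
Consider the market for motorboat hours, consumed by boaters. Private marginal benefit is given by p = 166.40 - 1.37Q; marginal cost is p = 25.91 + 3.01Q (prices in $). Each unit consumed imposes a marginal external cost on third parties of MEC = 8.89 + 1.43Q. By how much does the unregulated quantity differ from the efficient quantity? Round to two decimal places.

9.42 units

Market equilibrium (private): 25.91 + 3.01Q = 166.40 - 1.37Q → Q_m = 32.0753.
Social marginal benefit = demand − MEC = 157.51 - 2.80Q.
Set SMB = MC: 157.51 - 2.80Q = 25.91 + 3.01Q → Q* = 22.6506.
Gap = |32.0753 − 22.6506| = 9.4247.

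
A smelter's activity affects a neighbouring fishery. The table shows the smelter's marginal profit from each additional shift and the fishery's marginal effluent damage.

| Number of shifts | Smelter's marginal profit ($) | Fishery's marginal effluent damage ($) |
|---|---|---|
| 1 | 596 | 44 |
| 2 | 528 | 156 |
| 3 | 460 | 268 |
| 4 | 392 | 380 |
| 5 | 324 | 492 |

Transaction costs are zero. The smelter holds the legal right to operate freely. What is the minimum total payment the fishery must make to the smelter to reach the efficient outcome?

Left alone the smelter would choose level 5 (marginal profit stays positive).
Efficient level: k* = 4 (marginal profit ≥ marginal effluent damage through 4).
The fishery must at least cover the smelter's forgone profit from cutting 5→4: 324 = 324.

$324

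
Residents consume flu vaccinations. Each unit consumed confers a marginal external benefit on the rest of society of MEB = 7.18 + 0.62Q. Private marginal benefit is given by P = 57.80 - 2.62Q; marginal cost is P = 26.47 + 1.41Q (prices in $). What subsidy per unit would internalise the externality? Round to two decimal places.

subsidy = $14.18 per unit

Social marginal benefit = demand + MEB = 64.98 - 2.00Q.
Set SMB = MC: 64.98 - 2.00Q = 26.47 + 1.41Q → Q* = 11.2933.
The Pigouvian subsidy equals MEB at Q*: 7.18 + 0.62×11.2933 = 14.1818.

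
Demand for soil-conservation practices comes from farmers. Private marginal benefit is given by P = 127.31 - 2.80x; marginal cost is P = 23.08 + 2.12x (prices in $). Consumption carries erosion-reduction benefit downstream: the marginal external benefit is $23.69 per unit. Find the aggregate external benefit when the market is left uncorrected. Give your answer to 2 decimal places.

Market equilibrium (private): 23.08 + 2.12x = 127.31 - 2.80x → x_m = 21.1850.
Total external benefit = MEB × x_m = 23.69 × 21.1850 = 501.8727.

$501.87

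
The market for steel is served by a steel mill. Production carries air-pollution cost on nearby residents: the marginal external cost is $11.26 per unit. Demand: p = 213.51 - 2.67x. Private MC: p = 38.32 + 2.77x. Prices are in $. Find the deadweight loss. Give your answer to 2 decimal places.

Market equilibrium (private): 38.32 + 2.77x = 213.51 - 2.67x → x_m = 32.2040.
Social marginal cost = private MC + MEC = 49.58 + 2.77x.
Set SMC = demand: 49.58 + 2.77x = 213.51 - 2.67x → x* = 30.1342.
Height of the DWL triangle at x_m is SMC(x_m) − demand(x_m) = MEC(x_m) = 11.2600.
DWL = ½ × 2.0698 × 11.2600 = 11.6530.

DWL = $11.65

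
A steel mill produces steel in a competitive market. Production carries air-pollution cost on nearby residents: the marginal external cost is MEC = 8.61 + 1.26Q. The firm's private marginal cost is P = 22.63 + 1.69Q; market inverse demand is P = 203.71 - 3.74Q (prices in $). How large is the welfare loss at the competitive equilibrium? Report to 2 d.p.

Market equilibrium (private): 22.63 + 1.69Q = 203.71 - 3.74Q → Q_m = 33.3481.
Social marginal cost = private MC + MEC = 31.24 + 2.95Q.
Set SMC = demand: 31.24 + 2.95Q = 203.71 - 3.74Q → Q* = 25.7803.
Between Q* and Q_m the wedge SMC − demand runs linearly from 0 to MEC(Q_m), so the loss is a triangle.
DWL = ½ × 7.5678 × 50.6286 = 191.5736.

DWL = $191.57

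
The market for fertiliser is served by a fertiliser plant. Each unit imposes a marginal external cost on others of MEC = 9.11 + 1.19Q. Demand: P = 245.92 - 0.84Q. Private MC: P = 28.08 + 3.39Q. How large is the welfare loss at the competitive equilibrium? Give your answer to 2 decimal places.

Market equilibrium (private): 28.08 + 3.39Q = 245.92 - 0.84Q → Q_m = 51.4988.
Social marginal cost = private MC + MEC = 37.19 + 4.58Q.
Set SMC = demand: 37.19 + 4.58Q = 245.92 - 0.84Q → Q* = 38.5111.
The loss is the area between SMC and demand from Q* to Q_m; with linear curves that's a triangle of height MEC(Q_m).
DWL = ½ × 12.9877 × 70.3936 = 457.1255.

DWL = 457.13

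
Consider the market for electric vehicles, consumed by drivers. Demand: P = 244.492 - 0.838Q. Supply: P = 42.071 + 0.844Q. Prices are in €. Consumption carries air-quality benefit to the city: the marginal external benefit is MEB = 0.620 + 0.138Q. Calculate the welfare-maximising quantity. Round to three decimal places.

Social marginal benefit = demand + MEB = 245.112 - 0.700Q.
Set SMB = MC: 245.112 - 0.700Q = 42.071 + 0.844Q → Q* = 131.5032.

Q* = 131.503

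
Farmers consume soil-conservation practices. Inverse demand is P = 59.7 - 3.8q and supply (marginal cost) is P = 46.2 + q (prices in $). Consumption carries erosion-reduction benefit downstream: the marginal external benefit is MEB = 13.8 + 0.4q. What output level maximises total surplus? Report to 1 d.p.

q* = 6.2

Social marginal benefit = demand + MEB = 73.5 - 3.4q.
Set SMB = MC: 73.5 - 3.4q = 46.2 + q → q* = 6.2045.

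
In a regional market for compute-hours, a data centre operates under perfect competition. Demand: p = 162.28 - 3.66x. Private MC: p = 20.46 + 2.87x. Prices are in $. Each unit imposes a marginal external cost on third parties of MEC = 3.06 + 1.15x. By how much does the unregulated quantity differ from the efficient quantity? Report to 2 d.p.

Market equilibrium (private): 20.46 + 2.87x = 162.28 - 3.66x → x_m = 21.7182.
Social marginal cost = private MC + MEC = 23.52 + 4.02x.
Set SMC = demand: 23.52 + 4.02x = 162.28 - 3.66x → x* = 18.0677.
Gap = |21.7182 − 18.0677| = 3.6505.

3.65 units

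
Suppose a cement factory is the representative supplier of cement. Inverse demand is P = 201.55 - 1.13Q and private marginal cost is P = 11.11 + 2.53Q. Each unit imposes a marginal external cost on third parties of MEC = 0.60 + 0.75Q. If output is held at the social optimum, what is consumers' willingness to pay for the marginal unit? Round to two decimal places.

Social marginal cost = private MC + MEC = 11.71 + 3.28Q.
Set SMC = demand: 11.71 + 3.28Q = 201.55 - 1.13Q → Q* = 43.0476.
Consumer price on the demand curve at Q*: 201.55 − 1.13×43.0476 = 152.9062.

P = 152.91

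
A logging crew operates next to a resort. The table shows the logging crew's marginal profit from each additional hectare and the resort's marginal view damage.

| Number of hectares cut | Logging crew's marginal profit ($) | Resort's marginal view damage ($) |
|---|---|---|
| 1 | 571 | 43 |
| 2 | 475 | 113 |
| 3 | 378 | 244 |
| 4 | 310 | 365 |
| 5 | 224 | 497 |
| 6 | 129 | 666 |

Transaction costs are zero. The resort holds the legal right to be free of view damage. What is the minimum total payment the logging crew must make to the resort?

Efficient level: marginal profit ≥ marginal view damage through level 3, so k* = 3.
With the resort holding the right, the logging crew must at least compensate total damage at k*: 43 + 113 + 244 = 400.

$400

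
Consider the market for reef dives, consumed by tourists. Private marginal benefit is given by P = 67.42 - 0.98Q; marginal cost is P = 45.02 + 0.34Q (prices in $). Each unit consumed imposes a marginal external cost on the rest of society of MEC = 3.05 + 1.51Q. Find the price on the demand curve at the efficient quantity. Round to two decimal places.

P = $60.72

Social marginal benefit = demand − MEC = 64.37 - 2.49Q.
Set SMB = MC: 64.37 - 2.49Q = 45.02 + 0.34Q → Q* = 6.8375.
Consumer price on the demand curve at Q*: 67.42 − 0.98×6.8375 = 60.7193.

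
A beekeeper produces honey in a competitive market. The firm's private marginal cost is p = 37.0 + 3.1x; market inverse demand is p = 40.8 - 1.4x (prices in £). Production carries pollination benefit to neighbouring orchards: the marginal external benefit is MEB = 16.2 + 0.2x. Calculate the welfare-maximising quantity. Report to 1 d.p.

Social marginal cost = private MC − MEB = 20.8 + 2.9x.
Set SMC = demand: 20.8 + 2.9x = 40.8 - 1.4x → x* = 4.6512.

x* = 4.7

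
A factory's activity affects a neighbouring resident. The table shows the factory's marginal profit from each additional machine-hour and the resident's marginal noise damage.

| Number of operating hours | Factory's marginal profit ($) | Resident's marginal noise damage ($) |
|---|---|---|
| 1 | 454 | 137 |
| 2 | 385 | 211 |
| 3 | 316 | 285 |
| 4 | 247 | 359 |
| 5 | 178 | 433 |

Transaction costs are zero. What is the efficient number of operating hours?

Bargaining reaches the level where marginal profit last exceeds marginal noise damage.
That holds through level 3 (316 ≥ 285) but not at 4 (247 < 359).

3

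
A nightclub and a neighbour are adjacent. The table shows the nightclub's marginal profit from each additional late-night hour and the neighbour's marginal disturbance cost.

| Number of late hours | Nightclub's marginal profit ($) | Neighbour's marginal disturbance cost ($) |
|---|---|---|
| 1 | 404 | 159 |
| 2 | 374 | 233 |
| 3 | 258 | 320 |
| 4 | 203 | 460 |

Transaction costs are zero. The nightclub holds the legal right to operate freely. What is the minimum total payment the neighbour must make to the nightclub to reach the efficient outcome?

$461

Left alone the nightclub would choose level 4 (marginal profit stays positive).
Efficient level: k* = 2 (marginal profit ≥ marginal disturbance cost through 2).
The neighbour must at least cover the nightclub's forgone profit from cutting 4→2: 258 + 203 = 461.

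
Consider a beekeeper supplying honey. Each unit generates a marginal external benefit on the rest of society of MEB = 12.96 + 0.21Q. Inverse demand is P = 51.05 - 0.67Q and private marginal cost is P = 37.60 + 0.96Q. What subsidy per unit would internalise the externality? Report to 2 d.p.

subsidy = 16.87 per unit

Social marginal cost = private MC − MEB = 24.64 + 0.75Q.
Set SMC = demand: 24.64 + 0.75Q = 51.05 - 0.67Q → Q* = 18.5986.
The Pigouvian subsidy equals MEB at Q*: 12.96 + 0.21×18.5986 = 16.8657.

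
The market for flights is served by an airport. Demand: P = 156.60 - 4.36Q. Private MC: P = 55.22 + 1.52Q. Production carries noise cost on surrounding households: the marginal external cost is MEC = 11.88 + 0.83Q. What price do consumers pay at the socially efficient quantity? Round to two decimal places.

P = 98.45

Social marginal cost = private MC + MEC = 67.10 + 2.35Q.
Set SMC = demand: 67.10 + 2.35Q = 156.60 - 4.36Q → Q* = 13.3383.
Consumer price on the demand curve at Q*: 156.60 − 4.36×13.3383 = 98.4450.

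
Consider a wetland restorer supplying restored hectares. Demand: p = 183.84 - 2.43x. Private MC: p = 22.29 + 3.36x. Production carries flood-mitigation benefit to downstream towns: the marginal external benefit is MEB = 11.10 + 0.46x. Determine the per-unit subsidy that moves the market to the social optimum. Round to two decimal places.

Social marginal cost = private MC − MEB = 11.19 + 2.90x.
Set SMC = demand: 11.19 + 2.90x = 183.84 - 2.43x → x* = 32.3921.
The Pigouvian subsidy equals MEB at x*: 11.10 + 0.46×32.3921 = 26.0004.

subsidy = 26.00 per unit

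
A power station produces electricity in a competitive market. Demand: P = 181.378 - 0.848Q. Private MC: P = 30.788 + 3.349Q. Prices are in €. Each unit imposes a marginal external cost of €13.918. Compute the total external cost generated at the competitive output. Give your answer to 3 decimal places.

€499.383

Market equilibrium (private): 30.788 + 3.349Q = 181.378 - 0.848Q → Q_m = 35.8804.
Total external cost = MEC × Q_m = 13.918 × 35.8804 = 499.3834.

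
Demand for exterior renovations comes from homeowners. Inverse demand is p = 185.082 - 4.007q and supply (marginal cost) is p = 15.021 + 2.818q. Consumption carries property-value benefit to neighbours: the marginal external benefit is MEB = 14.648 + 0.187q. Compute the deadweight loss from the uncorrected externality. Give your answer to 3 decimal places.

Market equilibrium (private): 15.021 + 2.818q = 185.082 - 4.007q → q_m = 24.9174.
Social marginal benefit = demand + MEB = 199.730 - 3.820q.
Set SMB = MC: 199.730 - 3.820q = 15.021 + 2.818q → q* = 27.8260.
Height of the DWL triangle at q_m is SMB(q_m) − MC(q_m) = MEB(q_m) = 19.3075.
DWL = ½ × 2.9086 × 19.3075 = 28.0789.

DWL = 28.079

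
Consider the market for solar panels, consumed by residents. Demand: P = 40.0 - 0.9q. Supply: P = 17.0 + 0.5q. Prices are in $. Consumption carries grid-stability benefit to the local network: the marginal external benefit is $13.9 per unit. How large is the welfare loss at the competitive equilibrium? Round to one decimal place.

Market equilibrium (private): 17.0 + 0.5q = 40.0 - 0.9q → q_m = 16.4286.
Social marginal benefit = demand + MEB = 53.9 - 0.9q.
Set SMB = MC: 53.9 - 0.9q = 17.0 + 0.5q → q* = 26.3571.
Height of the DWL triangle at q_m is SMB(q_m) − MC(q_m) = MEB(q_m) = 13.9000.
DWL = ½ × 9.9285 × 13.9000 = 69.0031.

DWL = $69.0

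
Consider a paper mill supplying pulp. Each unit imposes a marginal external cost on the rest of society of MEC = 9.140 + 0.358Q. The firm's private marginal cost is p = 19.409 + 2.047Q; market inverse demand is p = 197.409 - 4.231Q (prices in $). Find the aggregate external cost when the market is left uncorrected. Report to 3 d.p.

Market equilibrium (private): 19.409 + 2.047Q = 197.409 - 4.231Q → Q_m = 28.3530.
Total external cost = ∫₀^{Q_m} (9.140 + 0.358Q) dQ = 9.140×28.3530 + ½×0.358×28.3530² = 403.0432.

$403.043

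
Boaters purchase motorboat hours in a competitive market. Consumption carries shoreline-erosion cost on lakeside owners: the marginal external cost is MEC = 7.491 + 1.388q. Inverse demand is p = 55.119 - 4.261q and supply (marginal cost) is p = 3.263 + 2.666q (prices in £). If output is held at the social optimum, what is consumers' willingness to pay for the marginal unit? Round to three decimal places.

Social marginal benefit = demand − MEC = 47.628 - 5.649q.
Set SMB = MC: 47.628 - 5.649q = 3.263 + 2.666q → q* = 5.3355.
Consumer price on the demand curve at q*: 55.119 − 4.261×5.3355 = 32.3844.

P = £32.384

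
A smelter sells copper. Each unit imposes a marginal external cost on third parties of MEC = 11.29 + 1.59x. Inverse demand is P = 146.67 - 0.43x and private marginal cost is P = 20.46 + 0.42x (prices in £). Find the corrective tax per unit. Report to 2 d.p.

Social marginal cost = private MC + MEC = 31.75 + 2.01x.
Set SMC = demand: 31.75 + 2.01x = 146.67 - 0.43x → x* = 47.0984.
The Pigouvian tax equals MEC at x*: 11.29 + 1.59×47.0984 = 86.1765.

tax = £86.18 per unit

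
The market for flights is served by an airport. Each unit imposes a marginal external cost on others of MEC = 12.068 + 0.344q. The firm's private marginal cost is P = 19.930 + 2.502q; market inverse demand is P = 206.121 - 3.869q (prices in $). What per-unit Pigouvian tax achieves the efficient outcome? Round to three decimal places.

tax = $20.988 per unit

Social marginal cost = private MC + MEC = 31.998 + 2.846q.
Set SMC = demand: 31.998 + 2.846q = 206.121 - 3.869q → q* = 25.9305.
The Pigouvian tax equals MEC at q*: 12.068 + 0.344×25.9305 = 20.9881.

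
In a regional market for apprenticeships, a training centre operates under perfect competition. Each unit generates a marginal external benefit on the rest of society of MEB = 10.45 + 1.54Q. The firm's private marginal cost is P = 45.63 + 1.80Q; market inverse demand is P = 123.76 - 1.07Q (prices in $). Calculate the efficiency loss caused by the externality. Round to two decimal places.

Market equilibrium (private): 45.63 + 1.80Q = 123.76 - 1.07Q → Q_m = 27.2230.
Social marginal cost = private MC − MEB = 35.18 + 0.26Q.
Set SMC = demand: 35.18 + 0.26Q = 123.76 - 1.07Q → Q* = 66.6015.
Height of the DWL triangle at Q_m is demand(Q_m) − SMC(Q_m) = MEB(Q_m) = 52.3734.
DWL = ½ × 39.3785 × 52.3734 = 1031.1930.

DWL = $1031.19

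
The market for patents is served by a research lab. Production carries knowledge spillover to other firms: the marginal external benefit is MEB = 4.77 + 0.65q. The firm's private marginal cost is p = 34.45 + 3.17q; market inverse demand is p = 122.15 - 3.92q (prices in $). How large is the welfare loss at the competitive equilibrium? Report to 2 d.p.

Market equilibrium (private): 34.45 + 3.17q = 122.15 - 3.92q → q_m = 12.3695.
Social marginal cost = private MC − MEB = 29.68 + 2.52q.
Set SMC = demand: 29.68 + 2.52q = 122.15 - 3.92q → q* = 14.3587.
Height of the DWL triangle at q_m is demand(q_m) − SMC(q_m) = MEB(q_m) = 12.8102.
DWL = ½ × 1.9892 × 12.8102 = 12.7410.

DWL = $12.74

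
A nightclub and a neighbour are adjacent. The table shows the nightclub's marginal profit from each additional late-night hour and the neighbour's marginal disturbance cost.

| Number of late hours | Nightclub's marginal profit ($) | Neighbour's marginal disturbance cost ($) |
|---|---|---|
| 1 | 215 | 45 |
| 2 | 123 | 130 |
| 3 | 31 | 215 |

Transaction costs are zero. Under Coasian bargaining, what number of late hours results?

Bargaining reaches the level where marginal profit last exceeds marginal disturbance cost.
That holds through level 1 (215 ≥ 45) but not at 2 (123 < 130).

1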